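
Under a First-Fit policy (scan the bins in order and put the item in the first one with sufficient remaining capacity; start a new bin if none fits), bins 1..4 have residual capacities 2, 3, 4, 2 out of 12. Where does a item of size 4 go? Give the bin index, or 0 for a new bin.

3

Bins with room: bin 3 (4).
The first with room is bin 3.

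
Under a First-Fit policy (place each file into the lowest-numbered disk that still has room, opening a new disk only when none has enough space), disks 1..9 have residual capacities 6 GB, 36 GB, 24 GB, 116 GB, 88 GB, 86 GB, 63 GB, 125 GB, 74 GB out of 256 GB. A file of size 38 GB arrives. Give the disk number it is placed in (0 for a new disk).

Disks with room: disk 4 (116 GB), disk 5 (88 GB), disk 6 (86 GB), disk 7 (63 GB), disk 8 (125 GB), disk 9 (74 GB).
The first with room is disk 4.

4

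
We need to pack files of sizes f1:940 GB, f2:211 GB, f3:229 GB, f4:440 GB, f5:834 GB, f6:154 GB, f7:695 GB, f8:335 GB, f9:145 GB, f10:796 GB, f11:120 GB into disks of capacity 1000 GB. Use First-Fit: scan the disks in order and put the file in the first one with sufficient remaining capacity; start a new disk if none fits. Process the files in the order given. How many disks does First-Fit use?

Put f1 (940 GB) in disk 1; 60 GB remain.
Put f2 (211 GB) in disk 2; 789 GB remain.
Put f3 (229 GB) in disk 2; 560 GB remain.
Put f4 (440 GB) in disk 2; 120 GB remain.
Put f5 (834 GB) in disk 3; 166 GB remain.
Put f6 (154 GB) in disk 3; 12 GB remain.
Put f7 (695 GB) in disk 4; 305 GB remain.
Put f8 (335 GB) in disk 5; 665 GB remain.
Put f9 (145 GB) in disk 4; 160 GB remain.
Put f10 (796 GB) in disk 6; 204 GB remain.
Put f11 (120 GB) in disk 2; 0 GB remain.

6 disks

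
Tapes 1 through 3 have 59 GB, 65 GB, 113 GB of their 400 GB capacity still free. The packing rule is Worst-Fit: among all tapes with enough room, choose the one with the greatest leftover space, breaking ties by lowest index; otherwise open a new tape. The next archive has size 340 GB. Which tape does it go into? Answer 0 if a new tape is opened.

No tape has ≥ 340 GB free, so a new tape is opened.

0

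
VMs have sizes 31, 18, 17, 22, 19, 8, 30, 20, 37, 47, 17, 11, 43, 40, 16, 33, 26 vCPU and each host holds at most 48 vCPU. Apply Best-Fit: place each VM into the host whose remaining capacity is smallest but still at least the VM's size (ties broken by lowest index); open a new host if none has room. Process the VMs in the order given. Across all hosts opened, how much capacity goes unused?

45

host 1: place 31 vCPU, 17 vCPU left
host 2: place 18 vCPU, 30 vCPU left
host 1: place 17 vCPU, 0 vCPU left
host 2: place 22 vCPU, 8 vCPU left
host 3: place 19 vCPU, 29 vCPU left
host 2: place 8 vCPU, 0 vCPU left
host 4: place 30 vCPU, 18 vCPU left
host 3: place 20 vCPU, 9 vCPU left
host 5: place 37 vCPU, 11 vCPU left
host 6: place 47 vCPU, 1 vCPU left
host 4: place 17 vCPU, 1 vCPU left
host 5: place 11 vCPU, 0 vCPU left
host 7: place 43 vCPU, 5 vCPU left
host 8: place 40 vCPU, 8 vCPU left
host 9: place 16 vCPU, 32 vCPU left
host 10: place 33 vCPU, 15 vCPU left
host 9: place 26 vCPU, 6 vCPU left
10 hosts × 48 vCPU = 480 vCPU; used 435 vCPU; unused 45 vCPU.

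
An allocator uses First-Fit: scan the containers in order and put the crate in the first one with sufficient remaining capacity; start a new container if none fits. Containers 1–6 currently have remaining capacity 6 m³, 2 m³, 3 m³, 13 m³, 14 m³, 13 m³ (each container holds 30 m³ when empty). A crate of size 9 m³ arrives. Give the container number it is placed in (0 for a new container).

Containers with room: container 4 (13 m³), container 5 (14 m³), container 6 (13 m³).
The first with room is container 4.

4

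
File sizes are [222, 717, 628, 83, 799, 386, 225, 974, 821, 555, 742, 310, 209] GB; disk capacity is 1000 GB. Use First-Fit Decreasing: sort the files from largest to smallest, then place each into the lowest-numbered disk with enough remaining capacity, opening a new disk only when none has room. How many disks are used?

8

Sorted descending: 974, 821, 799, 742, 717, 628, 555, 386, 310, 225, 222, 209, 83.
974 GB → disk 1 (remaining 26 GB)
821 GB → disk 2 (remaining 179 GB)
799 GB → disk 3 (remaining 201 GB)
742 GB → disk 4 (remaining 258 GB)
717 GB → disk 5 (remaining 283 GB)
628 GB → disk 6 (remaining 372 GB)
555 GB → disk 7 (remaining 445 GB)
386 GB → disk 7 (remaining 59 GB)
310 GB → disk 6 (remaining 62 GB)
225 GB → disk 4 (remaining 33 GB)
222 GB → disk 5 (remaining 61 GB)
209 GB → disk 8 (remaining 791 GB)
83 GB → disk 2 (remaining 96 GB)
Final disks: [974] [821,83] [799] [742,225] [717,222] [628,310] [555,386] [209].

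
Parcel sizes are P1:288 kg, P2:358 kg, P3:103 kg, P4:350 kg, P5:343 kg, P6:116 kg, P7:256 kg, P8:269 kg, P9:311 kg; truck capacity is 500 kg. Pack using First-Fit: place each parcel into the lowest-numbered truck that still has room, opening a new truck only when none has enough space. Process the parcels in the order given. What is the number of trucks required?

P1 (288 kg) → truck 1 (remaining 212 kg)
P2 (358 kg) → truck 2 (remaining 142 kg)
P3 (103 kg) → truck 1 (remaining 109 kg)
P4 (350 kg) → truck 3 (remaining 150 kg)
P5 (343 kg) → truck 4 (remaining 157 kg)
P6 (116 kg) → truck 2 (remaining 26 kg)
P7 (256 kg) → truck 5 (remaining 244 kg)
P8 (269 kg) → truck 6 (remaining 231 kg)
P9 (311 kg) → truck 7 (remaining 189 kg)

7 trucks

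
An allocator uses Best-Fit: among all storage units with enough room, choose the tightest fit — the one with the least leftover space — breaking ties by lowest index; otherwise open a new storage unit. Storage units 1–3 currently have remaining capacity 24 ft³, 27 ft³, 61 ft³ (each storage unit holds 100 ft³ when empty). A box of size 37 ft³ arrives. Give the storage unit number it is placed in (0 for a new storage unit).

Storage units with room: storage unit 3 (61 ft³).
Tightest fit is storage unit 3 with 61 ft³ free.

3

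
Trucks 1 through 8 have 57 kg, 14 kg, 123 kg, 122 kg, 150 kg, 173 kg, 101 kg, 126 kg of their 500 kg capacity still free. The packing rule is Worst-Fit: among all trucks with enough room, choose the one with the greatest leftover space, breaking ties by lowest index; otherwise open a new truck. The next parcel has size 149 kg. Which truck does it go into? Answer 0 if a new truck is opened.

6

Trucks with room: truck 5 (150 kg), truck 6 (173 kg).
Most room is truck 6 with 173 kg free.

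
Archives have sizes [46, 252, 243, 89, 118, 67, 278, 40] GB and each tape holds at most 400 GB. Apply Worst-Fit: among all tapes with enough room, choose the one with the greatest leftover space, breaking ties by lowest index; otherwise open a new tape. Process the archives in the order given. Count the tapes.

4

tape 1: place 46 GB, 354 GB left
tape 1: place 252 GB, 102 GB left
tape 2: place 243 GB, 157 GB left
tape 2: place 89 GB, 68 GB left
tape 3: place 118 GB, 282 GB left
tape 3: place 67 GB, 215 GB left
tape 4: place 278 GB, 122 GB left
tape 3: place 40 GB, 175 GB left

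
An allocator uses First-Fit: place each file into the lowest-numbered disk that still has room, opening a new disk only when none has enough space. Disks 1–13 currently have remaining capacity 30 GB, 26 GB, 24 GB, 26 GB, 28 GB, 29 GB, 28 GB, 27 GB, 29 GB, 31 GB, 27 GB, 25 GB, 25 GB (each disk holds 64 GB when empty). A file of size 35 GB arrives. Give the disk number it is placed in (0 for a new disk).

0

No disk has ≥ 35 GB free, so a new disk is opened.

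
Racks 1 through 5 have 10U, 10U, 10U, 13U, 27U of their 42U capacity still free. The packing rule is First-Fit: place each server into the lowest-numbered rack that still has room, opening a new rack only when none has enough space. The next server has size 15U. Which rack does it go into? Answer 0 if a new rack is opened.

Racks with room: rack 5 (27U).
The first with room is rack 5.

5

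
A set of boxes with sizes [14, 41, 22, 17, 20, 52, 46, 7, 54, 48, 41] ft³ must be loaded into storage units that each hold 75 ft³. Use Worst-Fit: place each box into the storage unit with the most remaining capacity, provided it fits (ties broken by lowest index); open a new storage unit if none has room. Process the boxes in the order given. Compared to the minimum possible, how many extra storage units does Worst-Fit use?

1

Worst-Fit: [14,41] [22,17,20] [52] [46,7] [54] [48] [41] → 7 storage units.
6 boxes exceed 37.5 ft³ (half the capacity), and no two of those can share a storage unit, so at least 6 storage units are needed.
An optimal packing achieves that bound: [54,20] [52,22] [48,17,7] [46,14] [41] [41] → 6 storage units.
Excess: 7 − 6 = 1.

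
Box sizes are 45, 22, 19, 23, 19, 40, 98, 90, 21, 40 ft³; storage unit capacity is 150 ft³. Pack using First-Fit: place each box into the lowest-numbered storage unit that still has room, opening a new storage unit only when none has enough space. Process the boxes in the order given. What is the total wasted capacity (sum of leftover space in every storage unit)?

33

45 ft³ → storage unit 1 (remaining 105 ft³)
22 ft³ → storage unit 1 (remaining 83 ft³)
19 ft³ → storage unit 1 (remaining 64 ft³)
23 ft³ → storage unit 1 (remaining 41 ft³)
19 ft³ → storage unit 1 (remaining 22 ft³)
40 ft³ → storage unit 2 (remaining 110 ft³)
98 ft³ → storage unit 2 (remaining 12 ft³)
90 ft³ → storage unit 3 (remaining 60 ft³)
21 ft³ → storage unit 1 (remaining 1 ft³)
40 ft³ → storage unit 3 (remaining 20 ft³)
3 storage units × 150 ft³ = 450 ft³; used 417 ft³; unused 33 ft³.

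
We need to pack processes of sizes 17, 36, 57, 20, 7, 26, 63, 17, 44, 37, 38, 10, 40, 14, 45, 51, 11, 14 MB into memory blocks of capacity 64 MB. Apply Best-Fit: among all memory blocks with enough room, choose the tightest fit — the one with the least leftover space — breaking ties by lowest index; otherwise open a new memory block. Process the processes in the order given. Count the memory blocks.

Put 17 MB in memory block 1; 47 MB remain.
Put 36 MB in memory block 1; 11 MB remain.
Put 57 MB in memory block 2; 7 MB remain.
Put 20 MB in memory block 3; 44 MB remain.
Put 7 MB in memory block 2; 0 MB remain.
Put 26 MB in memory block 3; 18 MB remain.
Put 63 MB in memory block 4; 1 MB remain.
Put 17 MB in memory block 3; 1 MB remain.
Put 44 MB in memory block 5; 20 MB remain.
Put 37 MB in memory block 6; 27 MB remain.
Put 38 MB in memory block 7; 26 MB remain.
Put 10 MB in memory block 1; 1 MB remain.
Put 40 MB in memory block 8; 24 MB remain.
Put 14 MB in memory block 5; 6 MB remain.
Put 45 MB in memory block 9; 19 MB remain.
Put 51 MB in memory block 10; 13 MB remain.
Put 11 MB in memory block 10; 2 MB remain.
Put 14 MB in memory block 9; 5 MB remain.
Final memory blocks: [17,36,10] [57,7] [20,26,17] [63] [44,14] [37] [38] [40] [45,14] [51,11].

10 memory blocks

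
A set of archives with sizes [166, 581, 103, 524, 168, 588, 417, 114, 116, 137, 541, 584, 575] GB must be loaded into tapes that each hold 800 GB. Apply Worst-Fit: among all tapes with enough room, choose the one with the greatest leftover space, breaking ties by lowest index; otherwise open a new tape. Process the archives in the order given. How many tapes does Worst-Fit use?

tape 1: place 166 GB, 634 GB left
tape 1: place 581 GB, 53 GB left
tape 2: place 103 GB, 697 GB left
tape 2: place 524 GB, 173 GB left
tape 2: place 168 GB, 5 GB left
tape 3: place 588 GB, 212 GB left
tape 4: place 417 GB, 383 GB left
tape 4: place 114 GB, 269 GB left
tape 4: place 116 GB, 153 GB left
tape 3: place 137 GB, 75 GB left
tape 5: place 541 GB, 259 GB left
tape 6: place 584 GB, 216 GB left
tape 7: place 575 GB, 225 GB left
Final tapes: [166,581] [103,524,168] [588,137] [417,114,116] [541] [584] [575].

7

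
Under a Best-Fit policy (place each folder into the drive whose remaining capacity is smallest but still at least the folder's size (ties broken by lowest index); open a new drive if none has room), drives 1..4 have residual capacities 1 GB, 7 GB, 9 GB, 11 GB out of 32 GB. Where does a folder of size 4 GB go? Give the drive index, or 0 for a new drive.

2

Drives with room: drive 2 (7 GB), drive 3 (9 GB), drive 4 (11 GB).
Tightest fit is drive 2 with 7 GB free.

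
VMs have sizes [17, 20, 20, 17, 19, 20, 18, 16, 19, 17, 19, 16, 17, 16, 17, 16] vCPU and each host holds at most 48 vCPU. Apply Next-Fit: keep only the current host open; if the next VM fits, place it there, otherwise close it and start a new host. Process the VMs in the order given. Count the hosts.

8

host 1: place 17 vCPU, 31 vCPU left
host 1: place 20 vCPU, 11 vCPU left
host 2: place 20 vCPU, 28 vCPU left
host 2: place 17 vCPU, 11 vCPU left
host 3: place 19 vCPU, 29 vCPU left
host 3: place 20 vCPU, 9 vCPU left
host 4: place 18 vCPU, 30 vCPU left
host 4: place 16 vCPU, 14 vCPU left
host 5: place 19 vCPU, 29 vCPU left
host 5: place 17 vCPU, 12 vCPU left
host 6: place 19 vCPU, 29 vCPU left
host 6: place 16 vCPU, 13 vCPU left
host 7: place 17 vCPU, 31 vCPU left
host 7: place 16 vCPU, 15 vCPU left
host 8: place 17 vCPU, 31 vCPU left
host 8: place 16 vCPU, 15 vCPU left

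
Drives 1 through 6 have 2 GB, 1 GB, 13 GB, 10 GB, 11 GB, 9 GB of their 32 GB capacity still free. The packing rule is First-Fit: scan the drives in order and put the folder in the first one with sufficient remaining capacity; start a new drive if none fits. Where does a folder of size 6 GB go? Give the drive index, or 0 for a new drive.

Drives with room: drive 3 (13 GB), drive 4 (10 GB), drive 5 (11 GB), drive 6 (9 GB).
The first with room is drive 3.

3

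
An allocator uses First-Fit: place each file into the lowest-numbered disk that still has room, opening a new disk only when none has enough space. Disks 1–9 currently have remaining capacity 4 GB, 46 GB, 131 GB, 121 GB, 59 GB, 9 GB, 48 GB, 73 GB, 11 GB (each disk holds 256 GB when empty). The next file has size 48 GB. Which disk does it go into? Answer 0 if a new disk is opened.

3

Disks with room: disk 3 (131 GB), disk 4 (121 GB), disk 5 (59 GB), disk 7 (48 GB), disk 8 (73 GB).
The first with room is disk 3.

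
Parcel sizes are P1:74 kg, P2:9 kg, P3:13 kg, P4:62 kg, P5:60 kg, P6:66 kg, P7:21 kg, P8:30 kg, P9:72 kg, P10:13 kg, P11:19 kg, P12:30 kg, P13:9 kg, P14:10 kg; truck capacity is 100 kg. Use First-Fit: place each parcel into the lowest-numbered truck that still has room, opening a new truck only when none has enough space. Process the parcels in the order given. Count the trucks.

6 trucks

truck 1: place P1 (74 kg), 26 kg left
truck 1: place P2 (9 kg), 17 kg left
truck 1: place P3 (13 kg), 4 kg left
truck 2: place P4 (62 kg), 38 kg left
truck 3: place P5 (60 kg), 40 kg left
truck 4: place P6 (66 kg), 34 kg left
truck 2: place P7 (21 kg), 17 kg left
truck 3: place P8 (30 kg), 10 kg left
truck 5: place P9 (72 kg), 28 kg left
truck 2: place P10 (13 kg), 4 kg left
truck 4: place P11 (19 kg), 15 kg left
truck 6: place P12 (30 kg), 70 kg left
truck 3: place P13 (9 kg), 1 kg left
truck 4: place P14 (10 kg), 5 kg left
Final trucks: [74,9,13] [62,21,13] [60,30,9] [66,19,10] [72] [30].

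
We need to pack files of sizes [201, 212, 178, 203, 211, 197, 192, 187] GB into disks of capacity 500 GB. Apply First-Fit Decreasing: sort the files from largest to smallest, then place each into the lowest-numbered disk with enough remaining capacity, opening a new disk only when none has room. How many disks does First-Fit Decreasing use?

4

Sorted descending: 212, 211, 203, 201, 197, 192, 187, 178.
Put 212 GB in disk 1; 288 GB remain.
Put 211 GB in disk 1; 77 GB remain.
Put 203 GB in disk 2; 297 GB remain.
Put 201 GB in disk 2; 96 GB remain.
Put 197 GB in disk 3; 303 GB remain.
Put 192 GB in disk 3; 111 GB remain.
Put 187 GB in disk 4; 313 GB remain.
Put 178 GB in disk 4; 135 GB remain.
Final disks: [212,211] [203,201] [197,192] [187,178].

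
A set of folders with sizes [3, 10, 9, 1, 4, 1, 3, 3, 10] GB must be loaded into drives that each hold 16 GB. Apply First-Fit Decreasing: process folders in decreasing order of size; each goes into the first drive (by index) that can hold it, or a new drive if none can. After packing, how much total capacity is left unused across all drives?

4

Sorted descending: 10, 10, 9, 4, 3, 3, 3, 1, 1.
drive 1: place 10 GB, 6 GB left
drive 2: place 10 GB, 6 GB left
drive 3: place 9 GB, 7 GB left
drive 1: place 4 GB, 2 GB left
drive 2: place 3 GB, 3 GB left
drive 2: place 3 GB, 0 GB left
drive 3: place 3 GB, 4 GB left
drive 1: place 1 GB, 1 GB left
drive 1: place 1 GB, 0 GB left
3 drives × 16 GB = 48 GB; used 44 GB; unused 4 GB.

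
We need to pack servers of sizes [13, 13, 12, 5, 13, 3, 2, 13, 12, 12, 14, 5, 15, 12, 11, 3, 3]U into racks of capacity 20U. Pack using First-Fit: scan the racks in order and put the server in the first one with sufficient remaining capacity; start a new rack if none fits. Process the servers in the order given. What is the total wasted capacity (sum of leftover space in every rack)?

rack 1: place 13U, 7U left
rack 2: place 13U, 7U left
rack 3: place 12U, 8U left
rack 1: place 5U, 2U left
rack 4: place 13U, 7U left
rack 2: place 3U, 4U left
rack 1: place 2U, 0U left
rack 5: place 13U, 7U left
rack 6: place 12U, 8U left
rack 7: place 12U, 8U left
rack 8: place 14U, 6U left
rack 3: place 5U, 3U left
rack 9: place 15U, 5U left
rack 10: place 12U, 8U left
rack 11: place 11U, 9U left
rack 2: place 3U, 1U left
rack 3: place 3U, 0U left
11 racks × 20U = 220U; used 161U; unused 59U.

59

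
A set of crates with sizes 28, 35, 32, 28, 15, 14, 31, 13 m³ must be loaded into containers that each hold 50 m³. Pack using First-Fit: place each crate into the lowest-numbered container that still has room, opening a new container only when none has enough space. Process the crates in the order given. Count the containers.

container 1: place 28 m³, 22 m³ left
container 2: place 35 m³, 15 m³ left
container 3: place 32 m³, 18 m³ left
container 4: place 28 m³, 22 m³ left
container 1: place 15 m³, 7 m³ left
container 2: place 14 m³, 1 m³ left
container 5: place 31 m³, 19 m³ left
container 3: place 13 m³, 5 m³ left

5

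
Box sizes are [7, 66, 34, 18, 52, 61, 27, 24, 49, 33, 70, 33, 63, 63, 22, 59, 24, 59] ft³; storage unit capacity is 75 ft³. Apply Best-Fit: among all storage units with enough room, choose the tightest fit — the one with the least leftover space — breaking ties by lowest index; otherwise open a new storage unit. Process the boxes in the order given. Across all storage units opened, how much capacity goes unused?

136

storage unit 1: place 7 ft³, 68 ft³ left
storage unit 1: place 66 ft³, 2 ft³ left
storage unit 2: place 34 ft³, 41 ft³ left
storage unit 2: place 18 ft³, 23 ft³ left
storage unit 3: place 52 ft³, 23 ft³ left
storage unit 4: place 61 ft³, 14 ft³ left
storage unit 5: place 27 ft³, 48 ft³ left
storage unit 5: place 24 ft³, 24 ft³ left
storage unit 6: place 49 ft³, 26 ft³ left
storage unit 7: place 33 ft³, 42 ft³ left
storage unit 8: place 70 ft³, 5 ft³ left
storage unit 7: place 33 ft³, 9 ft³ left
storage unit 9: place 63 ft³, 12 ft³ left
storage unit 10: place 63 ft³, 12 ft³ left
storage unit 2: place 22 ft³, 1 ft³ left
storage unit 11: place 59 ft³, 16 ft³ left
storage unit 5: place 24 ft³, 0 ft³ left
storage unit 12: place 59 ft³, 16 ft³ left
12 storage units × 75 ft³ = 900 ft³; used 764 ft³; unused 136 ft³.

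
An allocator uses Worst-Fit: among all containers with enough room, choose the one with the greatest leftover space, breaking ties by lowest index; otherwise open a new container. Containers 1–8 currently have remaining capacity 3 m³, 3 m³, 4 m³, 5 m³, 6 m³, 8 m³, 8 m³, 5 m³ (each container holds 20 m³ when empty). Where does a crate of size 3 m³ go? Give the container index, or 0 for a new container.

6

Containers with room: container 1 (3 m³), container 2 (3 m³), container 3 (4 m³), container 4 (5 m³), container 5 (6 m³), container 6 (8 m³), container 7 (8 m³), container 8 (5 m³).
Most room is container 6 with 8 m³ free.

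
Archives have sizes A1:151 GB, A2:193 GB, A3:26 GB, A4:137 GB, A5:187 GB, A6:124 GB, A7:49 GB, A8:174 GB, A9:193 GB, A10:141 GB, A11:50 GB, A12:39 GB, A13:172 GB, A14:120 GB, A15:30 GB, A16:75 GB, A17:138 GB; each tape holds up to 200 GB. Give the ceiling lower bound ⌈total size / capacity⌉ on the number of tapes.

10

Total size = 151 + 193 + 26 + 137 + 187 + 124 + 49 + 174 + 193 + 141 + 50 + 39 + 172 + 120 + 30 + 75 + 138 = 1999 GB.
⌈1999 / 200⌉ = 10.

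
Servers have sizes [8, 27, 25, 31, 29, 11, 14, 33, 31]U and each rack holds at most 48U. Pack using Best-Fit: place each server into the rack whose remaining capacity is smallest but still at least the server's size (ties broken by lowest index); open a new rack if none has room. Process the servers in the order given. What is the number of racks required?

Put 8U in rack 1; 40U remain.
Put 27U in rack 1; 13U remain.
Put 25U in rack 2; 23U remain.
Put 31U in rack 3; 17U remain.
Put 29U in rack 4; 19U remain.
Put 11U in rack 1; 2U remain.
Put 14U in rack 3; 3U remain.
Put 33U in rack 5; 15U remain.
Put 31U in rack 6; 17U remain.

6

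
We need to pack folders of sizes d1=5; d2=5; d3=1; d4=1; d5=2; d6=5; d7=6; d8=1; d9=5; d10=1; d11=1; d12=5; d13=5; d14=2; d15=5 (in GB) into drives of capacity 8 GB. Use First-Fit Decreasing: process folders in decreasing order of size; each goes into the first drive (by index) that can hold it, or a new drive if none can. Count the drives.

Sorted descending: 6, 5, 5, 5, 5, 5, 5, 5, 2, 2, 1, 1, 1, 1, 1.
6 GB → drive 1 (remaining 2 GB)
5 GB → drive 2 (remaining 3 GB)
5 GB → drive 3 (remaining 3 GB)
5 GB → drive 4 (remaining 3 GB)
5 GB → drive 5 (remaining 3 GB)
5 GB → drive 6 (remaining 3 GB)
5 GB → drive 7 (remaining 3 GB)
5 GB → drive 8 (remaining 3 GB)
2 GB → drive 1 (remaining 0 GB)
2 GB → drive 2 (remaining 1 GB)
1 GB → drive 2 (remaining 0 GB)
1 GB → drive 3 (remaining 2 GB)
1 GB → drive 3 (remaining 1 GB)
1 GB → drive 3 (remaining 0 GB)
1 GB → drive 4 (remaining 2 GB)

8 drives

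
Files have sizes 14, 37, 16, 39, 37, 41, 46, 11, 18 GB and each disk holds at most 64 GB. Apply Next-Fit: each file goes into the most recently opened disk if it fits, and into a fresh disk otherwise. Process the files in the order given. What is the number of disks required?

14 GB → disk 1 (remaining 50 GB)
37 GB → disk 1 (remaining 13 GB)
16 GB → disk 2 (remaining 48 GB)
39 GB → disk 2 (remaining 9 GB)
37 GB → disk 3 (remaining 27 GB)
41 GB → disk 4 (remaining 23 GB)
46 GB → disk 5 (remaining 18 GB)
11 GB → disk 5 (remaining 7 GB)
18 GB → disk 6 (remaining 46 GB)

6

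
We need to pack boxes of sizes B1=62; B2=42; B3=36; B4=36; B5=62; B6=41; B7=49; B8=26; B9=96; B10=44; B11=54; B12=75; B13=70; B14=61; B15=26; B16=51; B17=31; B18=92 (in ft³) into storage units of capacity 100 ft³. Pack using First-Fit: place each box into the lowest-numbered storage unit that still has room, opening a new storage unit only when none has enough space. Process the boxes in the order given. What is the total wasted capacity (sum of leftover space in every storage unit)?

storage unit 1: place B1 (62 ft³), 38 ft³ left
storage unit 2: place B2 (42 ft³), 58 ft³ left
storage unit 1: place B3 (36 ft³), 2 ft³ left
storage unit 2: place B4 (36 ft³), 22 ft³ left
storage unit 3: place B5 (62 ft³), 38 ft³ left
storage unit 4: place B6 (41 ft³), 59 ft³ left
storage unit 4: place B7 (49 ft³), 10 ft³ left
storage unit 3: place B8 (26 ft³), 12 ft³ left
storage unit 5: place B9 (96 ft³), 4 ft³ left
storage unit 6: place B10 (44 ft³), 56 ft³ left
storage unit 6: place B11 (54 ft³), 2 ft³ left
storage unit 7: place B12 (75 ft³), 25 ft³ left
storage unit 8: place B13 (70 ft³), 30 ft³ left
storage unit 9: place B14 (61 ft³), 39 ft³ left
storage unit 8: place B15 (26 ft³), 4 ft³ left
storage unit 10: place B16 (51 ft³), 49 ft³ left
storage unit 9: place B17 (31 ft³), 8 ft³ left
storage unit 11: place B18 (92 ft³), 8 ft³ left
11 storage units × 100 ft³ = 1100 ft³; used 954 ft³; unused 146 ft³.

146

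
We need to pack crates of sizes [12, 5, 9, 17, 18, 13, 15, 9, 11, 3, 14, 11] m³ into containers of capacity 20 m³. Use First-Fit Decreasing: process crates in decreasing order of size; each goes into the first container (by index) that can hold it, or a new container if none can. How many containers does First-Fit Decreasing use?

8

Sorted descending: 18, 17, 15, 14, 13, 12, 11, 11, 9, 9, 5, 3.
container 1: place 18 m³, 2 m³ left
container 2: place 17 m³, 3 m³ left
container 3: place 15 m³, 5 m³ left
container 4: place 14 m³, 6 m³ left
container 5: place 13 m³, 7 m³ left
container 6: place 12 m³, 8 m³ left
container 7: place 11 m³, 9 m³ left
container 8: place 11 m³, 9 m³ left
container 7: place 9 m³, 0 m³ left
container 8: place 9 m³, 0 m³ left
container 3: place 5 m³, 0 m³ left
container 2: place 3 m³, 0 m³ left
Final containers: [18] [17,3] [15,5] [14] [13] [12] [11,9] [11,9].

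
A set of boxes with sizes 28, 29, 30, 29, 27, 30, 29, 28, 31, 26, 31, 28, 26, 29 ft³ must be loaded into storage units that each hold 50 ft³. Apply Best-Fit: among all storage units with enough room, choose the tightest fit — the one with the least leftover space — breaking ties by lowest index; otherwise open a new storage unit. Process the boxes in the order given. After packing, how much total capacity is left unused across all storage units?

299

storage unit 1: place 28 ft³, 22 ft³ left
storage unit 2: place 29 ft³, 21 ft³ left
storage unit 3: place 30 ft³, 20 ft³ left
storage unit 4: place 29 ft³, 21 ft³ left
storage unit 5: place 27 ft³, 23 ft³ left
storage unit 6: place 30 ft³, 20 ft³ left
storage unit 7: place 29 ft³, 21 ft³ left
storage unit 8: place 28 ft³, 22 ft³ left
storage unit 9: place 31 ft³, 19 ft³ left
storage unit 10: place 26 ft³, 24 ft³ left
storage unit 11: place 31 ft³, 19 ft³ left
storage unit 12: place 28 ft³, 22 ft³ left
storage unit 13: place 26 ft³, 24 ft³ left
storage unit 14: place 29 ft³, 21 ft³ left
14 storage units × 50 ft³ = 700 ft³; used 401 ft³; unused 299 ft³.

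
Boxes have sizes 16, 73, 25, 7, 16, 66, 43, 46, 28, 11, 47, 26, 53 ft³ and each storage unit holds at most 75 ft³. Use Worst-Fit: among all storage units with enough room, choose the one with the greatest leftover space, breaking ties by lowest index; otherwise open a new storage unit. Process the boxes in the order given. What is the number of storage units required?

16 ft³ → storage unit 1 (remaining 59 ft³)
73 ft³ → storage unit 2 (remaining 2 ft³)
25 ft³ → storage unit 1 (remaining 34 ft³)
7 ft³ → storage unit 1 (remaining 27 ft³)
16 ft³ → storage unit 1 (remaining 11 ft³)
66 ft³ → storage unit 3 (remaining 9 ft³)
43 ft³ → storage unit 4 (remaining 32 ft³)
46 ft³ → storage unit 5 (remaining 29 ft³)
28 ft³ → storage unit 4 (remaining 4 ft³)
11 ft³ → storage unit 5 (remaining 18 ft³)
47 ft³ → storage unit 6 (remaining 28 ft³)
26 ft³ → storage unit 6 (remaining 2 ft³)
53 ft³ → storage unit 7 (remaining 22 ft³)
Final storage units: [16,25,7,16] [73] [66] [43,28] [46,11] [47,26] [53].

7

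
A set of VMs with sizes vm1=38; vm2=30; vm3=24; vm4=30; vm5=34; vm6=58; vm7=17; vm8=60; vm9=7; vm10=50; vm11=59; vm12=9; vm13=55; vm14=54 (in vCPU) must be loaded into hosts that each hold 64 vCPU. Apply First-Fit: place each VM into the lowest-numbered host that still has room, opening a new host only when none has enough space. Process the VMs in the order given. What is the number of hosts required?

host 1: place vm1 (38 vCPU), 26 vCPU left
host 2: place vm2 (30 vCPU), 34 vCPU left
host 1: place vm3 (24 vCPU), 2 vCPU left
host 2: place vm4 (30 vCPU), 4 vCPU left
host 3: place vm5 (34 vCPU), 30 vCPU left
host 4: place vm6 (58 vCPU), 6 vCPU left
host 3: place vm7 (17 vCPU), 13 vCPU left
host 5: place vm8 (60 vCPU), 4 vCPU left
host 3: place vm9 (7 vCPU), 6 vCPU left
host 6: place vm10 (50 vCPU), 14 vCPU left
host 7: place vm11 (59 vCPU), 5 vCPU left
host 6: place vm12 (9 vCPU), 5 vCPU left
host 8: place vm13 (55 vCPU), 9 vCPU left
host 9: place vm14 (54 vCPU), 10 vCPU left

9 hosts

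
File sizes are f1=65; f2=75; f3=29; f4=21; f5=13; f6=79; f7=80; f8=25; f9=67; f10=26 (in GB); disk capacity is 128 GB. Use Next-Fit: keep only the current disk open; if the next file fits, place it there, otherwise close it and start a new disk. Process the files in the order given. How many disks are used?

Put f1 (65 GB) in disk 1; 63 GB remain.
Put f2 (75 GB) in disk 2; 53 GB remain.
Put f3 (29 GB) in disk 2; 24 GB remain.
Put f4 (21 GB) in disk 2; 3 GB remain.
Put f5 (13 GB) in disk 3; 115 GB remain.
Put f6 (79 GB) in disk 3; 36 GB remain.
Put f7 (80 GB) in disk 4; 48 GB remain.
Put f8 (25 GB) in disk 4; 23 GB remain.
Put f9 (67 GB) in disk 5; 61 GB remain.
Put f10 (26 GB) in disk 5; 35 GB remain.

5 disks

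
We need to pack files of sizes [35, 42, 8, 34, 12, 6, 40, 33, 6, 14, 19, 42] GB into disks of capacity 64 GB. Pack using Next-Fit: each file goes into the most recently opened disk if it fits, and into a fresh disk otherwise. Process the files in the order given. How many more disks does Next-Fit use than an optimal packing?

Next-Fit: [35] [42,8] [34,12,6] [40] [33,6,14] [19,42] → 6 disks.
6 files exceed 32 GB (half the capacity), and no two of those can share a disk, so at least 6 disks are needed.
So 6 is already optimal.

0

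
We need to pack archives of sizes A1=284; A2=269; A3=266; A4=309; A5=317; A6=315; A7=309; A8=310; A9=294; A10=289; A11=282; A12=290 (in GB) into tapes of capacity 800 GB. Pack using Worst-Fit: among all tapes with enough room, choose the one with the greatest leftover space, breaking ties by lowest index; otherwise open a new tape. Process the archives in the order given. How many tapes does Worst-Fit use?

6 tapes

tape 1: place A1 (284 GB), 516 GB left
tape 1: place A2 (269 GB), 247 GB left
tape 2: place A3 (266 GB), 534 GB left
tape 2: place A4 (309 GB), 225 GB left
tape 3: place A5 (317 GB), 483 GB left
tape 3: place A6 (315 GB), 168 GB left
tape 4: place A7 (309 GB), 491 GB left
tape 4: place A8 (310 GB), 181 GB left
tape 5: place A9 (294 GB), 506 GB left
tape 5: place A10 (289 GB), 217 GB left
tape 6: place A11 (282 GB), 518 GB left
tape 6: place A12 (290 GB), 228 GB left
Final tapes: [284,269] [266,309] [317,315] [309,310] [294,289] [282,290].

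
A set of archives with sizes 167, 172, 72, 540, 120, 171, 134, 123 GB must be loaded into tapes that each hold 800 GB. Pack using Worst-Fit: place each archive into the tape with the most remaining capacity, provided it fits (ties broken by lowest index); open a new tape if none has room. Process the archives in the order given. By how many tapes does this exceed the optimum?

Worst-Fit: [167,172,72,120,171] [540,134,123] → 2 tapes.
Total size 1499 GB; any packing needs at least ⌈1499/800⌉ = 2 tapes.
So 2 is already optimal.

0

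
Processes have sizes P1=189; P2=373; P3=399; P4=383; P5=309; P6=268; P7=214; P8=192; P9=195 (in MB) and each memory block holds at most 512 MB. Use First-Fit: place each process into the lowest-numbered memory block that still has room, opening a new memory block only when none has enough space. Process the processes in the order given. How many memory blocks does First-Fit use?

6 memory blocks

memory block 1: place P1 (189 MB), 323 MB left
memory block 2: place P2 (373 MB), 139 MB left
memory block 3: place P3 (399 MB), 113 MB left
memory block 4: place P4 (383 MB), 129 MB left
memory block 1: place P5 (309 MB), 14 MB left
memory block 5: place P6 (268 MB), 244 MB left
memory block 5: place P7 (214 MB), 30 MB left
memory block 6: place P8 (192 MB), 320 MB left
memory block 6: place P9 (195 MB), 125 MB left
Final memory blocks: [189,309] [373] [399] [383] [268,214] [192,195].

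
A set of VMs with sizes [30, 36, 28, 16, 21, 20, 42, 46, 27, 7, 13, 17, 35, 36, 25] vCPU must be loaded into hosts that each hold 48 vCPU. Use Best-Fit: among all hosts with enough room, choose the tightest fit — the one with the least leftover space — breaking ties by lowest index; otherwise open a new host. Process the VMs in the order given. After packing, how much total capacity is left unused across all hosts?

81

host 1: place 30 vCPU, 18 vCPU left
host 2: place 36 vCPU, 12 vCPU left
host 3: place 28 vCPU, 20 vCPU left
host 1: place 16 vCPU, 2 vCPU left
host 4: place 21 vCPU, 27 vCPU left
host 3: place 20 vCPU, 0 vCPU left
host 5: place 42 vCPU, 6 vCPU left
host 6: place 46 vCPU, 2 vCPU left
host 4: place 27 vCPU, 0 vCPU left
host 2: place 7 vCPU, 5 vCPU left
host 7: place 13 vCPU, 35 vCPU left
host 7: place 17 vCPU, 18 vCPU left
host 8: place 35 vCPU, 13 vCPU left
host 9: place 36 vCPU, 12 vCPU left
host 10: place 25 vCPU, 23 vCPU left
10 hosts × 48 vCPU = 480 vCPU; used 399 vCPU; unused 81 vCPU.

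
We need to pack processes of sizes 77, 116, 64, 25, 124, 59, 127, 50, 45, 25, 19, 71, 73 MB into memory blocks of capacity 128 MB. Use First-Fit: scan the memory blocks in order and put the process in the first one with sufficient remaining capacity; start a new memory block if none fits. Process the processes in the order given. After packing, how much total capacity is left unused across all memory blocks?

149

memory block 1: place 77 MB, 51 MB left
memory block 2: place 116 MB, 12 MB left
memory block 3: place 64 MB, 64 MB left
memory block 1: place 25 MB, 26 MB left
memory block 4: place 124 MB, 4 MB left
memory block 3: place 59 MB, 5 MB left
memory block 5: place 127 MB, 1 MB left
memory block 6: place 50 MB, 78 MB left
memory block 6: place 45 MB, 33 MB left
memory block 1: place 25 MB, 1 MB left
memory block 6: place 19 MB, 14 MB left
memory block 7: place 71 MB, 57 MB left
memory block 8: place 73 MB, 55 MB left
8 memory blocks × 128 MB = 1024 MB; used 875 MB; unused 149 MB.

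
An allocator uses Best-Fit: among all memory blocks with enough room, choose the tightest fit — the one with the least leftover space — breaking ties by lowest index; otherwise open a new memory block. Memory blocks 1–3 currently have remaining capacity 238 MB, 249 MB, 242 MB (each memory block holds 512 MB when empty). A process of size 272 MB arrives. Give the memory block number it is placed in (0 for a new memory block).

0

No memory block has ≥ 272 MB free, so a new memory block is opened.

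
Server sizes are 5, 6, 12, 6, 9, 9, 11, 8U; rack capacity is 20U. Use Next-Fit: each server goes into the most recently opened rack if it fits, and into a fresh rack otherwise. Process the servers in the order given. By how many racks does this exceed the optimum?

Next-Fit: [5,6] [12,6] [9,9] [11,8] → 4 racks.
Total size 66U; any packing needs at least ⌈66/20⌉ = 4 racks.
So 4 is already optimal.

0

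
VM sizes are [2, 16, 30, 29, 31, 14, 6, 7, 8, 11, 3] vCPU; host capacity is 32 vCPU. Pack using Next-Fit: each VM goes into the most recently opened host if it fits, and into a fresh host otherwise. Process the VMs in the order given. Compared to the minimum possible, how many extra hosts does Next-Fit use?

1

Next-Fit: [2,16] [30] [29] [31] [14,6,7] [8,11,3] → 6 hosts.
Total size 157 vCPU; any packing needs at least ⌈157/32⌉ = 5 hosts.
An optimal packing achieves that bound: [31] [30,2] [29,3] [16,14] [11,8,7,6] → 5 hosts.
Excess: 6 − 5 = 1.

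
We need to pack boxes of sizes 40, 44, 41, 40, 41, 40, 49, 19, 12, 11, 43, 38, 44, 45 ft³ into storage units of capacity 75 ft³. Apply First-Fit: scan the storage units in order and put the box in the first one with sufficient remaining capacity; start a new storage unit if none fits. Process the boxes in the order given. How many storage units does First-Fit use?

11

Put 40 ft³ in storage unit 1; 35 ft³ remain.
Put 44 ft³ in storage unit 2; 31 ft³ remain.
Put 41 ft³ in storage unit 3; 34 ft³ remain.
Put 40 ft³ in storage unit 4; 35 ft³ remain.
Put 41 ft³ in storage unit 5; 34 ft³ remain.
Put 40 ft³ in storage unit 6; 35 ft³ remain.
Put 49 ft³ in storage unit 7; 26 ft³ remain.
Put 19 ft³ in storage unit 1; 16 ft³ remain.
Put 12 ft³ in storage unit 1; 4 ft³ remain.
Put 11 ft³ in storage unit 2; 20 ft³ remain.
Put 43 ft³ in storage unit 8; 32 ft³ remain.
Put 38 ft³ in storage unit 9; 37 ft³ remain.
Put 44 ft³ in storage unit 10; 31 ft³ remain.
Put 45 ft³ in storage unit 11; 30 ft³ remain.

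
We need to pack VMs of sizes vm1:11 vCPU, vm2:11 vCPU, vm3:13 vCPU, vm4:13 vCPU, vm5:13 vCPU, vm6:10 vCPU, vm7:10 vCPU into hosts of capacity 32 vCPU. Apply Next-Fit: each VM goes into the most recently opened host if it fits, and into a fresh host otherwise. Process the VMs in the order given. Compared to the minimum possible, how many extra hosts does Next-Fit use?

1

Next-Fit: [11,11] [13,13] [13,10] [10] → 4 hosts.
Total size 81 vCPU; any packing needs at least ⌈81/32⌉ = 3 hosts.
An optimal packing achieves that bound: [13,13] [13,11] [11,10,10] → 3 hosts.
Excess: 4 − 3 = 1.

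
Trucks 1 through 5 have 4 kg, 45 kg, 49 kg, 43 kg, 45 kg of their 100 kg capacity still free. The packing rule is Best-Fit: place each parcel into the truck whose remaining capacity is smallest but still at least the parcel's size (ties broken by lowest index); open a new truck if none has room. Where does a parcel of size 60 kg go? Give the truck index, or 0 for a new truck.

No truck has ≥ 60 kg free, so a new truck is opened.

0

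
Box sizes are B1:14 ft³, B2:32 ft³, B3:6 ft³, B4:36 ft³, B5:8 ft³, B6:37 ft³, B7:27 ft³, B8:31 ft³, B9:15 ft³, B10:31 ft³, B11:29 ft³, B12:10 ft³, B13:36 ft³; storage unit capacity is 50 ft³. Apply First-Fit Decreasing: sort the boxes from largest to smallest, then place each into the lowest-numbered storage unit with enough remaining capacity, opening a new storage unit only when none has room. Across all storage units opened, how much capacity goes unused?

88

Sorted descending: 37, 36, 36, 32, 31, 31, 29, 27, 15, 14, 10, 8, 6.
37 ft³ → storage unit 1 (remaining 13 ft³)
36 ft³ → storage unit 2 (remaining 14 ft³)
36 ft³ → storage unit 3 (remaining 14 ft³)
32 ft³ → storage unit 4 (remaining 18 ft³)
31 ft³ → storage unit 5 (remaining 19 ft³)
31 ft³ → storage unit 6 (remaining 19 ft³)
29 ft³ → storage unit 7 (remaining 21 ft³)
27 ft³ → storage unit 8 (remaining 23 ft³)
15 ft³ → storage unit 4 (remaining 3 ft³)
14 ft³ → storage unit 2 (remaining 0 ft³)
10 ft³ → storage unit 1 (remaining 3 ft³)
8 ft³ → storage unit 3 (remaining 6 ft³)
6 ft³ → storage unit 3 (remaining 0 ft³)
8 storage units × 50 ft³ = 400 ft³; used 312 ft³; unused 88 ft³.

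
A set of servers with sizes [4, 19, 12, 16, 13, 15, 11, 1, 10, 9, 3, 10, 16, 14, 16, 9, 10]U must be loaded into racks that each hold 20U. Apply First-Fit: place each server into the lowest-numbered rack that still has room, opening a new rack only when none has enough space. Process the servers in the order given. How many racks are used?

4U → rack 1 (remaining 16U)
19U → rack 2 (remaining 1U)
12U → rack 1 (remaining 4U)
16U → rack 3 (remaining 4U)
13U → rack 4 (remaining 7U)
15U → rack 5 (remaining 5U)
11U → rack 6 (remaining 9U)
1U → rack 1 (remaining 3U)
10U → rack 7 (remaining 10U)
9U → rack 6 (remaining 0U)
3U → rack 1 (remaining 0U)
10U → rack 7 (remaining 0U)
16U → rack 8 (remaining 4U)
14U → rack 9 (remaining 6U)
16U → rack 10 (remaining 4U)
9U → rack 11 (remaining 11U)
10U → rack 11 (remaining 1U)

11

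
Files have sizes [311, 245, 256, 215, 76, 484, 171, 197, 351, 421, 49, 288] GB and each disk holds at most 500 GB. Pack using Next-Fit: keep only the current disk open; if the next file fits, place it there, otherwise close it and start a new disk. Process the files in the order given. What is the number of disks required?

9

disk 1: place 311 GB, 189 GB left
disk 2: place 245 GB, 255 GB left
disk 3: place 256 GB, 244 GB left
disk 3: place 215 GB, 29 GB left
disk 4: place 76 GB, 424 GB left
disk 5: place 484 GB, 16 GB left
disk 6: place 171 GB, 329 GB left
disk 6: place 197 GB, 132 GB left
disk 7: place 351 GB, 149 GB left
disk 8: place 421 GB, 79 GB left
disk 8: place 49 GB, 30 GB left
disk 9: place 288 GB, 212 GB left
Final disks: [311] [245] [256,215] [76] [484] [171,197] [351] [421,49] [288].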